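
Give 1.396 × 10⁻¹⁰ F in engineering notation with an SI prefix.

= 139.6 × 10⁻¹² F; 10⁻¹² is pico.

139.6 pF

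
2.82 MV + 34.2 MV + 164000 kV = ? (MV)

In MV:
  2.82 MV → 2.82
  34.2 MV → 34.2
  164000 kV = 164000e-3 MV = 164
Sum: 2.82 + 34.2 + 164 = 201.02

201.02 MV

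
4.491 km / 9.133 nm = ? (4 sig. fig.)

(4.491e3) / (9.133e-9) = 0.49173e12

491700000000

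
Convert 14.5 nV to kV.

nano = 10⁻⁹, kilo = 10³; factor is 10⁻¹².
14.5 × 10⁻¹² = 0.0000000000145

0.0000000000145 kV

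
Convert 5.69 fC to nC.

0.00000569 nC

femto = 1e-15, nano = 1e-9; factor is 1e-6.
5.69 × 1e-6 = 0.00000569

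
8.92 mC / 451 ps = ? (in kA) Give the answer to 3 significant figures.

19800 kA

(8.92 × 10^-3) / (451 × 10^-12) = 0.019778 × 10^9 A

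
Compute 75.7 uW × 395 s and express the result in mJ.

75.7 × 10^-6 × 395 = 29901.5 × 10^-6 J

29.9015 mJ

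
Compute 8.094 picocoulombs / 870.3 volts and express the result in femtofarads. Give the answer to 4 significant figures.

(8.094 × 10⁻¹²) / (870.3) = 0.00930024 × 10⁻¹² F

9.300 femtofarads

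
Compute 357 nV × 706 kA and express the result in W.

0.252042 W

357 × 10^-9 × 706 × 10^3 = 252042 × 10^-6 W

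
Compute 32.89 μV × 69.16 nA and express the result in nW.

32.89 × 10^-6 × 69.16 × 10^-9 = 2274.6724 × 10^-15 W

0.0022746724 nW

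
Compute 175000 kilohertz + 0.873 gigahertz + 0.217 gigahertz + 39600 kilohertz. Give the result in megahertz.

In megahertz:
  175000 kilohertz = 175000 × 10^-3 megahertz = 175
  0.873 gigahertz = 0.873 × 10^3 megahertz = 873
  0.217 gigahertz = 0.217 × 10^3 megahertz = 217
  39600 kilohertz = 39600 × 10^-3 megahertz = 39.6
Sum: 175 + 873 + 217 + 39.6 = 1304.6

1304.6 megahertz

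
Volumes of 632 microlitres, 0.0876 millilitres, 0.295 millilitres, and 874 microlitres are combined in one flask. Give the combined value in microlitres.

In microlitres:
  632 microlitres → 632
  0.0876 millilitres = 0.0876e3 microlitres = 87.6
  0.295 millilitres = 0.295e3 microlitres = 295
  874 microlitres → 874
Sum: 632 + 87.6 + 295 + 874 = 1888.6

1888.6 microlitres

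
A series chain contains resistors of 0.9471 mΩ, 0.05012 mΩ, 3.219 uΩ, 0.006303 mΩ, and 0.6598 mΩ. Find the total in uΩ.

In uΩ:
  0.9471 mΩ = 0.9471 × 10³ uΩ = 947.1
  0.05012 mΩ = 0.05012 × 10³ uΩ = 50.12
  3.219 uΩ → 3.219
  0.006303 mΩ = 0.006303 × 10³ uΩ = 6.303
  0.6598 mΩ = 0.6598 × 10³ uΩ = 659.8
Sum: 947.1 + 50.12 + 3.219 + 6.303 + 659.8 = 1666.542

1666.542 uΩ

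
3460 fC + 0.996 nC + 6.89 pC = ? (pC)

In pC:
  3460 fC = 3460 × 10⁻³ pC = 3.46
  0.996 nC = 0.996 × 10³ pC = 996
  6.89 pC → 6.89
Sum: 3.46 + 996 + 6.89 = 1006.35

1006.35 pC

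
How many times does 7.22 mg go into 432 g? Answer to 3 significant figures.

(432) / (7.22 × 10^-3) = 59.83 × 10^3

59800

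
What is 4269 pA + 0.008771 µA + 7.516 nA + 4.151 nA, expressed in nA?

In nA:
  4269 pA = 4269 × 10^-3 nA = 4.269
  0.008771 µA = 0.008771 × 10^3 nA = 8.771
  7.516 nA → 7.516
  4.151 nA → 4.151
Sum: 4.269 + 8.771 + 7.516 + 4.151 = 24.707

24.707 nA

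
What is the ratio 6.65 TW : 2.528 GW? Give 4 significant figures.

2631

(6.65e12) / (2.528e9) = 2.6305e3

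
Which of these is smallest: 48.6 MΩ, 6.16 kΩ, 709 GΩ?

48.6 MΩ = 48600000 Ω
6.16 kΩ = 6160 Ω
709 GΩ = 709000000000 Ω

6.16 kΩ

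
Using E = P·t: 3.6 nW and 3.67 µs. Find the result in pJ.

0.013212 pJ

3.6 × 10⁻⁹ × 3.67 × 10⁻⁶ = 13.212 × 10⁻¹⁵ J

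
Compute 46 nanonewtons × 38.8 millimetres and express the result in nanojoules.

46 × 10^-9 × 38.8 × 10^-3 = 1784.8 × 10^-12 J

1.7848 nanojoules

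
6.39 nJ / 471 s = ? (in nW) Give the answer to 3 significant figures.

0.0136 nW

(6.39 × 10⁻⁹) / (471) = 0.013567 × 10⁻⁹ W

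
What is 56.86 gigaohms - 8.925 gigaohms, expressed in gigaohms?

47.935 gigaohms

In gigaohms:
  56.86 gigaohms → 56.86
  8.925 gigaohms → 8.925
Difference: 56.86 - 8.925 = 47.935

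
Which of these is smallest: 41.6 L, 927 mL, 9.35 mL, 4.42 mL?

4.42 mL

41.6 L = 41.6 L
927 mL = 0.927 L
9.35 mL = 0.00935 L
4.42 mL = 0.00442 L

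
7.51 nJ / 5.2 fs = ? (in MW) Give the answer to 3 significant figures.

1.44 MW

(7.51 × 10⁻⁹) / (5.2 × 10⁻¹⁵) = 1.4442 × 10⁶ W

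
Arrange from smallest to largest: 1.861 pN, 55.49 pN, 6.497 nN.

1.861 pN < 55.49 pN < 6.497 nN

1.861 pN = 0.000000000001861 N
55.49 pN = 0.00000000005549 N
6.497 nN = 0.000000006497 N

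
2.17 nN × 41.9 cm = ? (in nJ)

0.90923 nJ

2.17 × 10^-9 × 41.9 × 10^-2 = 90.923 × 10^-11 J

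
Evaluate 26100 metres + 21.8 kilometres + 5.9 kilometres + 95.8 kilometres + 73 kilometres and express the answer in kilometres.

In kilometres:
  26100 metres = 26100e-3 kilometres = 26.1
  21.8 kilometres → 21.8
  5.9 kilometres → 5.9
  95.8 kilometres → 95.8
  73 kilometres → 73
Sum: 26.1 + 21.8 + 5.9 + 95.8 + 73 = 222.6

222.6 kilometres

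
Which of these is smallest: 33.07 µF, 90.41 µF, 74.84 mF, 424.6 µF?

33.07 µF

33.07 µF = 0.00003307 F
90.41 µF = 0.00009041 F
74.84 mF = 0.07484 F
424.6 µF = 0.0004246 F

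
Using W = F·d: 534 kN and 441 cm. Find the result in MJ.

534 × 10^3 × 441 × 10^-2 = 235494 × 10^1 J

2.35494 MJ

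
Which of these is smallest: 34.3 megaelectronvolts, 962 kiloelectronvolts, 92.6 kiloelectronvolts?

34.3 megaelectronvolts = 34300000 electronvolts
962 kiloelectronvolts = 962000 electronvolts
92.6 kiloelectronvolts = 92600 electronvolts

92.6 kiloelectronvolts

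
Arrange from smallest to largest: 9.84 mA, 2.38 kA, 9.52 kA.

9.84 mA < 2.38 kA < 9.52 kA

9.84 mA = 0.00984 A
2.38 kA = 2380 A
9.52 kA = 9520 A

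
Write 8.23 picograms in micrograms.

pico = 10⁻¹², micro = 10⁻⁶; factor is 10⁻⁶.
8.23 × 10⁻⁶ = 0.00000823

0.00000823 micrograms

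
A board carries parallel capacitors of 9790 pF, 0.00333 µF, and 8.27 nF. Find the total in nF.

21.39 nF

In nF:
  9790 pF = 9790 × 10⁻³ nF = 9.79
  0.00333 µF = 0.00333 × 10³ nF = 3.33
  8.27 nF → 8.27
Sum: 9.79 + 3.33 + 8.27 = 21.39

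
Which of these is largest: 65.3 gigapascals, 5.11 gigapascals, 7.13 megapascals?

65.3 gigapascals

65.3 gigapascals = 65300000000 pascals
5.11 gigapascals = 5110000000 pascals
7.13 megapascals = 7130000 pascals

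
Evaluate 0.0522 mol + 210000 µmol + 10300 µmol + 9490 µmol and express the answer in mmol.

In mmol:
  0.0522 mol = 0.0522 × 10³ mmol = 52.2
  210000 µmol = 210000 × 10⁻³ mmol = 210
  10300 µmol = 10300 × 10⁻³ mmol = 10.3
  9490 µmol = 9490 × 10⁻³ mmol = 9.49
Sum: 52.2 + 210 + 10.3 + 9.49 = 281.99

281.99 mmol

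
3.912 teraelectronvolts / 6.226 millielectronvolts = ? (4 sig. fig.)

(3.912e12) / (6.226e-3) = 0.62833e15

628300000000000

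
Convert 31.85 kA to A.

31850 A

kilo = 10^3, (no prefix) = 10^0; factor is 10^3.
31.85 × 10^3 = 31850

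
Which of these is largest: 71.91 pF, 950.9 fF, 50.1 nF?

71.91 pF = 0.00000000007191 F
950.9 fF = 0.0000000000009509 F
50.1 nF = 0.0000000501 F

50.1 nF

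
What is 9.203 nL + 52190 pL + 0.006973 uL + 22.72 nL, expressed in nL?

In nL:
  9.203 nL → 9.203
  52190 pL = 52190 × 10⁻³ nL = 52.19
  0.006973 uL = 0.006973 × 10³ nL = 6.973
  22.72 nL → 22.72
Sum: 9.203 + 52.19 + 6.973 + 22.72 = 91.086

91.086 nL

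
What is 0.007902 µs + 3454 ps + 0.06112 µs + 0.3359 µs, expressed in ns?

In ns:
  0.007902 µs = 0.007902 × 10^3 ns = 7.902
  3454 ps = 3454 × 10^-3 ns = 3.454
  0.06112 µs = 0.06112 × 10^3 ns = 61.12
  0.3359 µs = 0.3359 × 10^3 ns = 335.9
Sum: 7.902 + 3.454 + 61.12 + 335.9 = 408.376

408.376 ns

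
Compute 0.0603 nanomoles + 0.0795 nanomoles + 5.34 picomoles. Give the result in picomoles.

145.14 picomoles

In picomoles:
  0.0603 nanomoles = 0.0603 × 10³ picomoles = 60.3
  0.0795 nanomoles = 0.0795 × 10³ picomoles = 79.5
  5.34 picomoles → 5.34
Sum: 60.3 + 79.5 + 5.34 = 145.14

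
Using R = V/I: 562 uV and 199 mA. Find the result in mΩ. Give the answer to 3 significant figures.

2.82 mΩ

(562 × 10^-6) / (199 × 10^-3) = 2.8241 × 10^-3 Ω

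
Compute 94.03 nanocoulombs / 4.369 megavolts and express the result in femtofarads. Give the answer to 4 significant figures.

21.52 femtofarads

(94.03e-9) / (4.369e6) = 21.5221e-15 F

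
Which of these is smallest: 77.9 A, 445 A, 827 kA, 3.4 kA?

77.9 A

77.9 A = 77.9 A
445 A = 445 A
827 kA = 827000 A
3.4 kA = 3400 A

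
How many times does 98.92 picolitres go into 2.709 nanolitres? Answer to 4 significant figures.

(2.709 × 10^-9) / (98.92 × 10^-12) = 0.027386 × 10^3

27.39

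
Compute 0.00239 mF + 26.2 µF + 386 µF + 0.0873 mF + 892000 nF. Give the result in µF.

In µF:
  0.00239 mF = 0.00239 × 10³ µF = 2.39
  26.2 µF → 26.2
  386 µF → 386
  0.0873 mF = 0.0873 × 10³ µF = 87.3
  892000 nF = 892000 × 10⁻³ µF = 892
Sum: 2.39 + 26.2 + 386 + 87.3 + 892 = 1393.89

1393.89 µF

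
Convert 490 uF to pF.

micro = 10⁻⁶, pico = 10⁻¹²; factor is 10⁶.
490 × 10⁶ = 490000000

490000000 pF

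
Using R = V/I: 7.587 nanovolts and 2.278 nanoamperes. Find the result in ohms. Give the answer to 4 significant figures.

3.331 ohms

(7.587 × 10⁻⁹) / (2.278 × 10⁻⁹) = 3.33055 Ω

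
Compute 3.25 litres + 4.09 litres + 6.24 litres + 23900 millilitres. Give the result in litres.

37.48 litres

In litres:
  3.25 litres → 3.25
  4.09 litres → 4.09
  6.24 litres → 6.24
  23900 millilitres = 23900 × 10⁻³ litres = 23.9
Sum: 3.25 + 4.09 + 6.24 + 23.9 = 37.48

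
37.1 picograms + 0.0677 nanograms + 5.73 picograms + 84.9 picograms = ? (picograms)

In picograms:
  37.1 picograms → 37.1
  0.0677 nanograms = 0.0677 × 10^3 picograms = 67.7
  5.73 picograms → 5.73
  84.9 picograms → 84.9
Sum: 37.1 + 67.7 + 5.73 + 84.9 = 195.43

195.43 picograms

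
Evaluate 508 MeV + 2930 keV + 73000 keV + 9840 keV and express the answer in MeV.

In MeV:
  508 MeV → 508
  2930 keV = 2930 × 10^-3 MeV = 2.93
  73000 keV = 73000 × 10^-3 MeV = 73
  9840 keV = 9840 × 10^-3 MeV = 9.84
Sum: 508 + 2.93 + 73 + 9.84 = 593.77

593.77 MeV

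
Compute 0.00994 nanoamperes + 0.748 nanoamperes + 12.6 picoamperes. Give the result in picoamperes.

In picoamperes:
  0.00994 nanoamperes = 0.00994e3 picoamperes = 9.94
  0.748 nanoamperes = 0.748e3 picoamperes = 748
  12.6 picoamperes → 12.6
Sum: 9.94 + 748 + 12.6 = 770.54

770.54 picoamperes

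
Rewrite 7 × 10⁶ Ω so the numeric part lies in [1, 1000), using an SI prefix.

= 7 × 10⁶ Ω; 10⁶ is mega.

7 MΩ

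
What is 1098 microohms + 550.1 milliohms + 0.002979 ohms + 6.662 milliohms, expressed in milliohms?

In milliohms:
  1098 microohms = 1098e-3 milliohms = 1.098
  550.1 milliohms → 550.1
  0.002979 ohms = 0.002979e3 milliohms = 2.979
  6.662 milliohms → 6.662
Sum: 1.098 + 550.1 + 2.979 + 6.662 = 560.839

560.839 milliohms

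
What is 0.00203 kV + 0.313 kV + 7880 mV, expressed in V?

322.91 V

In V:
  0.00203 kV = 0.00203e3 V = 2.03
  0.313 kV = 0.313e3 V = 313
  7880 mV = 7880e-3 V = 7.88
Sum: 2.03 + 313 + 7.88 = 322.91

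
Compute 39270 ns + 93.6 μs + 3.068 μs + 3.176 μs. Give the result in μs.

In μs:
  39270 ns = 39270 × 10⁻³ μs = 39.27
  93.6 μs → 93.6
  3.068 μs → 3.068
  3.176 μs → 3.176
Sum: 39.27 + 93.6 + 3.068 + 3.176 = 139.114

139.114 μs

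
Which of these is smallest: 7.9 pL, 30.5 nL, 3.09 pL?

7.9 pL = 0.0000000000079 L
30.5 nL = 0.0000000305 L
3.09 pL = 0.00000000000309 L

3.09 pL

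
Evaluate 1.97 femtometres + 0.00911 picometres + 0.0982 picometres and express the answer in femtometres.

In femtometres:
  1.97 femtometres → 1.97
  0.00911 picometres = 0.00911 × 10^3 femtometres = 9.11
  0.0982 picometres = 0.0982 × 10^3 femtometres = 98.2
Sum: 1.97 + 9.11 + 98.2 = 109.28

109.28 femtometres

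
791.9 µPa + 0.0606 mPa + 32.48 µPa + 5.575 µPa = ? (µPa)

890.555 µPa

In µPa:
  791.9 µPa → 791.9
  0.0606 mPa = 0.0606 × 10^3 µPa = 60.6
  32.48 µPa → 32.48
  5.575 µPa → 5.575
Sum: 791.9 + 60.6 + 32.48 + 5.575 = 890.555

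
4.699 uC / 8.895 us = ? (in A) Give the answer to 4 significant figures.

0.5283 A

(4.699e-6) / (8.895e-6) = 0.528274 A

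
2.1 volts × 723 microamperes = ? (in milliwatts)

2.1 × 723 × 10⁻⁶ = 1518.3 × 10⁻⁶ W

1.5183 milliwatts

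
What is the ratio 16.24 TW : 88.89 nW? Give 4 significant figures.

182700000000000000000

(16.24 × 10¹²) / (88.89 × 10⁻⁹) = 0.1827 × 10²¹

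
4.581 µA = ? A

0.000004581 A

micro = 1e-6, (no prefix) = 1e0; factor is 1e-6.
4.581 × 1e-6 = 0.000004581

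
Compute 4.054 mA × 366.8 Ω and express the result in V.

1.4870072 V

4.054 × 10^-3 × 366.8 = 1487.0072 × 10^-3 V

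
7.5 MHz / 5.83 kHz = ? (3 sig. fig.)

(7.5e6) / (5.83e3) = 1.286e3

1290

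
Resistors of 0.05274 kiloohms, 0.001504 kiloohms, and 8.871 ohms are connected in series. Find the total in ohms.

In ohms:
  0.05274 kiloohms = 0.05274 × 10³ ohms = 52.74
  0.001504 kiloohms = 0.001504 × 10³ ohms = 1.504
  8.871 ohms → 8.871
Sum: 52.74 + 1.504 + 8.871 = 63.115

63.115 ohms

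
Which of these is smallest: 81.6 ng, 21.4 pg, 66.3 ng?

21.4 pg

81.6 ng = 0.0000000816 g
21.4 pg = 0.0000000000214 g
66.3 ng = 0.0000000663 g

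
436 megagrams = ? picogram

mega = 1e6, pico = 1e-12; factor is 1e18.
436 × 1e18 = 436000000000000000000

436000000000000000000 picograms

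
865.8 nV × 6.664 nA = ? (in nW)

0.0000057696912 nW

865.8e-9 × 6.664e-9 = 5769.6912e-18 W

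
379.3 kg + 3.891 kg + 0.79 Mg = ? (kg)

In kg:
  379.3 kg → 379.3
  3.891 kg → 3.891
  0.79 Mg = 0.79 × 10³ kg = 790
Sum: 379.3 + 3.891 + 790 = 1173.191

1173.191 kg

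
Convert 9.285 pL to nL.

pico = 10⁻¹², nano = 10⁻⁹; factor is 10⁻³.
9.285 × 10⁻³ = 0.009285

0.009285 nL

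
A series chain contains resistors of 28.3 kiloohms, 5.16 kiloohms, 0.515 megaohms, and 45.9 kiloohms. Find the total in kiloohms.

In kiloohms:
  28.3 kiloohms → 28.3
  5.16 kiloohms → 5.16
  0.515 megaohms = 0.515 × 10^3 kiloohms = 515
  45.9 kiloohms → 45.9
Sum: 28.3 + 5.16 + 515 + 45.9 = 594.36

594.36 kiloohms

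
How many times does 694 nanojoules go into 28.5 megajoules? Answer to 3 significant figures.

41100000000000

(28.5 × 10^6) / (694 × 10^-9) = 0.04107 × 10^15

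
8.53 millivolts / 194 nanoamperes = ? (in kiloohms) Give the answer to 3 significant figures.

(8.53 × 10^-3) / (194 × 10^-9) = 0.043969 × 10^6 Ω

44.0 kiloohms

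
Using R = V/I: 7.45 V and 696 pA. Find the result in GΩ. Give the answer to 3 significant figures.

10.7 GΩ

(7.45) / (696e-12) = 0.010704e12 Ω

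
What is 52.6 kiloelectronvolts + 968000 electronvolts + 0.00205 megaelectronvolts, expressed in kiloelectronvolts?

1022.65 kiloelectronvolts

In kiloelectronvolts:
  52.6 kiloelectronvolts → 52.6
  968000 electronvolts = 968000 × 10^-3 kiloelectronvolts = 968
  0.00205 megaelectronvolts = 0.00205 × 10^3 kiloelectronvolts = 2.05
Sum: 52.6 + 968 + 2.05 = 1022.65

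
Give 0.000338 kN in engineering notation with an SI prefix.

= 338e-3 N; 1e-3 is milli.

338 mN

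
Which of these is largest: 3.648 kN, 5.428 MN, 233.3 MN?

3.648 kN = 3648 N
5.428 MN = 5428000 N
233.3 MN = 233300000 N

233.3 MN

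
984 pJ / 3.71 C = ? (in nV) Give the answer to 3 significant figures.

0.265 nV

(984e-12) / (3.71) = 265.23e-12 V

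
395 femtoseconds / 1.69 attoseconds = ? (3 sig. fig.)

(395e-15) / (1.69e-18) = 233.7e3

234000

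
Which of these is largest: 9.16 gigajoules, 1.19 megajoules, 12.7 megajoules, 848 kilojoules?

9.16 gigajoules

9.16 gigajoules = 9160000000 joules
1.19 megajoules = 1190000 joules
12.7 megajoules = 12700000 joules
848 kilojoules = 848000 joules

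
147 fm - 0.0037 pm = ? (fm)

143.3 fm

In fm:
  147 fm → 147
  0.0037 pm = 0.0037e3 fm = 3.7
Difference: 147 - 3.7 = 143.3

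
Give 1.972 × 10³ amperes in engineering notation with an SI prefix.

= 1.972 × 10³ amperes; 10³ is kilo.

1.972 kiloamperes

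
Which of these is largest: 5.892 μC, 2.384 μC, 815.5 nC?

5.892 μC

5.892 μC = 0.000005892 C
2.384 μC = 0.000002384 C
815.5 nC = 0.0000008155 C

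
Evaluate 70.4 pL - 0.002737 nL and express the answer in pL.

67.663 pL

In pL:
  70.4 pL → 70.4
  0.002737 nL = 0.002737 × 10^3 pL = 2.737
Difference: 70.4 - 2.737 = 67.663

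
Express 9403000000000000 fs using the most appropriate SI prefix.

9.403 s

= 9.403 s; mantissa already in [1, 1000).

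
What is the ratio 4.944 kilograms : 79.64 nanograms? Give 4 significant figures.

(4.944 × 10³) / (79.64 × 10⁻⁹) = 0.062079 × 10¹²

62080000000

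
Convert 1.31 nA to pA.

nano = 10^-9, pico = 10^-12; factor is 10^3.
1.31 × 10^3 = 1310

1310 pA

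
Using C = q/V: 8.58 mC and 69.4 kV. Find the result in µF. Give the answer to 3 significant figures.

0.124 µF

(8.58 × 10⁻³) / (69.4 × 10³) = 0.12363 × 10⁻⁶ F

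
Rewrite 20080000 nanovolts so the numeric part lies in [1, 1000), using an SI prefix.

20.08 millivolts

= 20.08 × 10⁻³ volts; 10⁻³ is milli.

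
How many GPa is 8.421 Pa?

(no prefix) = 1e0, giga = 1e9; factor is 1e-9.
8.421 × 1e-9 = 0.000000008421

0.000000008421 GPa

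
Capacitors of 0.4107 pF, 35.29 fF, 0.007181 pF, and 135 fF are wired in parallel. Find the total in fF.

588.171 fF

In fF:
  0.4107 pF = 0.4107e3 fF = 410.7
  35.29 fF → 35.29
  0.007181 pF = 0.007181e3 fF = 7.181
  135 fF → 135
Sum: 410.7 + 35.29 + 7.181 + 135 = 588.171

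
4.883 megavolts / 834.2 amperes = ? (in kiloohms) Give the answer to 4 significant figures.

(4.883 × 10^6) / (834.2) = 0.00585351 × 10^6 Ω

5.854 kiloohms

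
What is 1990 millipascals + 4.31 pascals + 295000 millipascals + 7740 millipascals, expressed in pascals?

In pascals:
  1990 millipascals = 1990e-3 pascals = 1.99
  4.31 pascals → 4.31
  295000 millipascals = 295000e-3 pascals = 295
  7740 millipascals = 7740e-3 pascals = 7.74
Sum: 1.99 + 4.31 + 295 + 7.74 = 309.04

309.04 pascals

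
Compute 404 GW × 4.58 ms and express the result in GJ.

1.85032 GJ

404e9 × 4.58e-3 = 1850.32e6 J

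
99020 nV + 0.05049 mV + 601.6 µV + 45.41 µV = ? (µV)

796.52 µV

In µV:
  99020 nV = 99020 × 10⁻³ µV = 99.02
  0.05049 mV = 0.05049 × 10³ µV = 50.49
  601.6 µV → 601.6
  45.41 µV → 45.41
Sum: 99.02 + 50.49 + 601.6 + 45.41 = 796.52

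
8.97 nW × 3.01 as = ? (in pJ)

8.97 × 10⁻⁹ × 3.01 × 10⁻¹⁸ = 26.9997 × 10⁻²⁷ J

0.0000000000000269997 pJ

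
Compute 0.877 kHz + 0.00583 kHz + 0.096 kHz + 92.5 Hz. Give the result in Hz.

1071.33 Hz

In Hz:
  0.877 kHz = 0.877e3 Hz = 877
  0.00583 kHz = 0.00583e3 Hz = 5.83
  0.096 kHz = 0.096e3 Hz = 96
  92.5 Hz → 92.5
Sum: 877 + 5.83 + 96 + 92.5 = 1071.33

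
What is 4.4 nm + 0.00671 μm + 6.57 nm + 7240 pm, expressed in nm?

In nm:
  4.4 nm → 4.4
  0.00671 μm = 0.00671 × 10³ nm = 6.71
  6.57 nm → 6.57
  7240 pm = 7240 × 10⁻³ nm = 7.24
Sum: 4.4 + 6.71 + 6.57 + 7.24 = 24.92

24.92 nm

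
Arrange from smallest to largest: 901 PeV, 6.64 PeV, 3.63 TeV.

3.63 TeV < 6.64 PeV < 901 PeV

901 PeV = 901000000000000000 eV
6.64 PeV = 6640000000000000 eV
3.63 TeV = 3630000000000 eV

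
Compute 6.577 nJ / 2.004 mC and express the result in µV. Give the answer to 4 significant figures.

(6.577e-9) / (2.004e-3) = 3.28194e-6 V

3.282 µV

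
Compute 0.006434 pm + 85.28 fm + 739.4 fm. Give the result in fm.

831.114 fm

In fm:
  0.006434 pm = 0.006434 × 10³ fm = 6.434
  85.28 fm → 85.28
  739.4 fm → 739.4
Sum: 6.434 + 85.28 + 739.4 = 831.114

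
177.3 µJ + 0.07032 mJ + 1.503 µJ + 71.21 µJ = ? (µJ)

In µJ:
  177.3 µJ → 177.3
  0.07032 mJ = 0.07032 × 10³ µJ = 70.32
  1.503 µJ → 1.503
  71.21 µJ → 71.21
Sum: 177.3 + 70.32 + 1.503 + 71.21 = 320.333

320.333 µJ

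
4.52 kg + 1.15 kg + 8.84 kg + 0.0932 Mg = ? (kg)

In kg:
  4.52 kg → 4.52
  1.15 kg → 1.15
  8.84 kg → 8.84
  0.0932 Mg = 0.0932e3 kg = 93.2
Sum: 4.52 + 1.15 + 8.84 + 93.2 = 107.71

107.71 kg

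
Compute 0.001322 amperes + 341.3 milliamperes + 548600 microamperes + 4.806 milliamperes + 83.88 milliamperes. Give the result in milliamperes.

979.908 milliamperes

In milliamperes:
  0.001322 amperes = 0.001322 × 10^3 milliamperes = 1.322
  341.3 milliamperes → 341.3
  548600 microamperes = 548600 × 10^-3 milliamperes = 548.6
  4.806 milliamperes → 4.806
  83.88 milliamperes → 83.88
Sum: 1.322 + 341.3 + 548.6 + 4.806 + 83.88 = 979.908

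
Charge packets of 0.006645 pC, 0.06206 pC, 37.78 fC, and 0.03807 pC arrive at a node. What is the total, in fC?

144.555 fC

In fC:
  0.006645 pC = 0.006645 × 10^3 fC = 6.645
  0.06206 pC = 0.06206 × 10^3 fC = 62.06
  37.78 fC → 37.78
  0.03807 pC = 0.03807 × 10^3 fC = 38.07
Sum: 6.645 + 62.06 + 37.78 + 38.07 = 144.555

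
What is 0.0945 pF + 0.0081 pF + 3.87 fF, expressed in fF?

106.47 fF

In fF:
  0.0945 pF = 0.0945 × 10^3 fF = 94.5
  0.0081 pF = 0.0081 × 10^3 fF = 8.1
  3.87 fF → 3.87
Sum: 94.5 + 8.1 + 3.87 = 106.47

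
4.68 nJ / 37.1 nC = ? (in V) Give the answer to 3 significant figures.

0.126 V

(4.68e-9) / (37.1e-9) = 0.12615 V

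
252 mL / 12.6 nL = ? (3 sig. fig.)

(252 × 10^-3) / (12.6 × 10^-9) = 20 × 10^6

20000000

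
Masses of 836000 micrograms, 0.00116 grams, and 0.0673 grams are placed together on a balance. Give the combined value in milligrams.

904.46 milligrams

In milligrams:
  836000 micrograms = 836000 × 10⁻³ milligrams = 836
  0.00116 grams = 0.00116 × 10³ milligrams = 1.16
  0.0673 grams = 0.0673 × 10³ milligrams = 67.3
Sum: 836 + 1.16 + 67.3 = 904.46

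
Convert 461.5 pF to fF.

461500 fF

pico = 10⁻¹², femto = 10⁻¹⁵; factor is 10³.
461.5 × 10³ = 461500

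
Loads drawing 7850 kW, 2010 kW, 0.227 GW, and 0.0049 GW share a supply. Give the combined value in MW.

241.76 MW

In MW:
  7850 kW = 7850 × 10⁻³ MW = 7.85
  2010 kW = 2010 × 10⁻³ MW = 2.01
  0.227 GW = 0.227 × 10³ MW = 227
  0.0049 GW = 0.0049 × 10³ MW = 4.9
Sum: 7.85 + 2.01 + 227 + 4.9 = 241.76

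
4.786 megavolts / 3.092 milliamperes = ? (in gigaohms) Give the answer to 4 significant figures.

1.548 gigaohms

(4.786 × 10⁶) / (3.092 × 10⁻³) = 1.54787 × 10⁹ Ω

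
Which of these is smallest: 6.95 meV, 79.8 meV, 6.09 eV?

6.95 meV

6.95 meV = 0.00695 eV
79.8 meV = 0.0798 eV
6.09 eV = 6.09 eV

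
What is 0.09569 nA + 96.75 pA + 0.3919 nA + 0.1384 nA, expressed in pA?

In pA:
  0.09569 nA = 0.09569e3 pA = 95.69
  96.75 pA → 96.75
  0.3919 nA = 0.3919e3 pA = 391.9
  0.1384 nA = 0.1384e3 pA = 138.4
Sum: 95.69 + 96.75 + 391.9 + 138.4 = 722.74

722.74 pA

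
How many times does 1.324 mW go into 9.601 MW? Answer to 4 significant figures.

7252000000

(9.601 × 10⁶) / (1.324 × 10⁻³) = 7.2515 × 10⁹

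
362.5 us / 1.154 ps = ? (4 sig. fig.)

(362.5e-6) / (1.154e-12) = 314.12e6

314100000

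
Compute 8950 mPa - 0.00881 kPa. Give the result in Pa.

0.14 Pa

In Pa:
  8950 mPa = 8950 × 10^-3 Pa = 8.95
  0.00881 kPa = 0.00881 × 10^3 Pa = 8.81
Difference: 8.95 - 8.81 = 0.14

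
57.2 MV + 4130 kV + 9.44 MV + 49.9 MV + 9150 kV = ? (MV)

129.82 MV

In MV:
  57.2 MV → 57.2
  4130 kV = 4130 × 10^-3 MV = 4.13
  9.44 MV → 9.44
  49.9 MV → 49.9
  9150 kV = 9150 × 10^-3 MV = 9.15
Sum: 57.2 + 4.13 + 9.44 + 49.9 + 9.15 = 129.82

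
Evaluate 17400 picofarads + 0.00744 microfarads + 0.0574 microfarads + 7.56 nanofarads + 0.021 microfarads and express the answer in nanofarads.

In nanofarads:
  17400 picofarads = 17400 × 10⁻³ nanofarads = 17.4
  0.00744 microfarads = 0.00744 × 10³ nanofarads = 7.44
  0.0574 microfarads = 0.0574 × 10³ nanofarads = 57.4
  7.56 nanofarads → 7.56
  0.021 microfarads = 0.021 × 10³ nanofarads = 21
Sum: 17.4 + 7.44 + 57.4 + 7.56 + 21 = 110.8

110.8 nanofarads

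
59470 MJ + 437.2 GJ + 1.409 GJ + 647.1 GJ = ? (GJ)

In GJ:
  59470 MJ = 59470 × 10⁻³ GJ = 59.47
  437.2 GJ → 437.2
  1.409 GJ → 1.409
  647.1 GJ → 647.1
Sum: 59.47 + 437.2 + 1.409 + 647.1 = 1145.179

1145.179 GJ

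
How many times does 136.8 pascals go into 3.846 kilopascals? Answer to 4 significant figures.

(3.846e3) / (136.8) = 0.028114e3

28.11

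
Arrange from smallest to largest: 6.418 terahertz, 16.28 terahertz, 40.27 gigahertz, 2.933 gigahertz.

2.933 gigahertz < 40.27 gigahertz < 6.418 terahertz < 16.28 terahertz

6.418 terahertz = 6418000000000 hertz
16.28 terahertz = 16280000000000 hertz
40.27 gigahertz = 40270000000 hertz
2.933 gigahertz = 2933000000 hertz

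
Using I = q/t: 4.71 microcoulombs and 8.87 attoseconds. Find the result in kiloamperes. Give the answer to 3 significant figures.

(4.71 × 10^-6) / (8.87 × 10^-18) = 0.531 × 10^12 A

531000000 kiloamperes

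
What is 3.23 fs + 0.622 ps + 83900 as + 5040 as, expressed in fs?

In fs:
  3.23 fs → 3.23
  0.622 ps = 0.622 × 10^3 fs = 622
  83900 as = 83900 × 10^-3 fs = 83.9
  5040 as = 5040 × 10^-3 fs = 5.04
Sum: 3.23 + 622 + 83.9 + 5.04 = 714.17

714.17 fs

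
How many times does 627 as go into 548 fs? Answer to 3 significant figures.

874

(548e-15) / (627e-18) = 0.874e3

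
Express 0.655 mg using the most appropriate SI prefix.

655 µg

= 655 × 10⁻⁶ g; 10⁻⁶ is micro.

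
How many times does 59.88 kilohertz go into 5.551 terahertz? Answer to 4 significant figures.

(5.551 × 10^12) / (59.88 × 10^3) = 0.092702 × 10^9

92700000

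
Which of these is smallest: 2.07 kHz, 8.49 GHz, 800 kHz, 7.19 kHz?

2.07 kHz = 2070 Hz
8.49 GHz = 8490000000 Hz
800 kHz = 800000 Hz
7.19 kHz = 7190 Hz

2.07 kHz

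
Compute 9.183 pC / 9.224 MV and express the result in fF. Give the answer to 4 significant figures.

0.0009956 fF

(9.183e-12) / (9.224e6) = 0.995555e-18 F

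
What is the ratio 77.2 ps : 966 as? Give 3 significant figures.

79900

(77.2 × 10⁻¹²) / (966 × 10⁻¹⁸) = 0.07992 × 10⁶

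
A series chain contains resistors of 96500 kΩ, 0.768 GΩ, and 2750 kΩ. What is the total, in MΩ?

867.25 MΩ

In MΩ:
  96500 kΩ = 96500e-3 MΩ = 96.5
  0.768 GΩ = 0.768e3 MΩ = 768
  2750 kΩ = 2750e-3 MΩ = 2.75
Sum: 96.5 + 768 + 2.75 = 867.25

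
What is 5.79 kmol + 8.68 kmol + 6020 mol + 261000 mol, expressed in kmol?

In kmol:
  5.79 kmol → 5.79
  8.68 kmol → 8.68
  6020 mol = 6020 × 10⁻³ kmol = 6.02
  261000 mol = 261000 × 10⁻³ kmol = 261
Sum: 5.79 + 8.68 + 6.02 + 261 = 281.49

281.49 kmol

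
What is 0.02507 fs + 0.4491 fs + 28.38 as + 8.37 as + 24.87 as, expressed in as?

535.79 as

In as:
  0.02507 fs = 0.02507 × 10^3 as = 25.07
  0.4491 fs = 0.4491 × 10^3 as = 449.1
  28.38 as → 28.38
  8.37 as → 8.37
  24.87 as → 24.87
Sum: 25.07 + 449.1 + 28.38 + 8.37 + 24.87 = 535.79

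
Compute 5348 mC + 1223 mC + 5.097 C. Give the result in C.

11.668 C

In C:
  5348 mC = 5348 × 10⁻³ C = 5.348
  1223 mC = 1223 × 10⁻³ C = 1.223
  5.097 C → 5.097
Sum: 5.348 + 1.223 + 5.097 = 11.668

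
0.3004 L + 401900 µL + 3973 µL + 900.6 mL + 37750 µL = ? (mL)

In mL:
  0.3004 L = 0.3004e3 mL = 300.4
  401900 µL = 401900e-3 mL = 401.9
  3973 µL = 3973e-3 mL = 3.973
  900.6 mL → 900.6
  37750 µL = 37750e-3 mL = 37.75
Sum: 300.4 + 401.9 + 3.973 + 900.6 + 37.75 = 1644.623

1644.623 mL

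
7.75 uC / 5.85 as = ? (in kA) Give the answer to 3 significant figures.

1320000000 kA

(7.75e-6) / (5.85e-18) = 1.3248e12 A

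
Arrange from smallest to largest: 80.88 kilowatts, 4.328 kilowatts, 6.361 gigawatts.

4.328 kilowatts < 80.88 kilowatts < 6.361 gigawatts

80.88 kilowatts = 80880 watts
4.328 kilowatts = 4328 watts
6.361 gigawatts = 6361000000 watts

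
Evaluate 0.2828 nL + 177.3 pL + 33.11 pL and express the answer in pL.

493.21 pL

In pL:
  0.2828 nL = 0.2828 × 10^3 pL = 282.8
  177.3 pL → 177.3
  33.11 pL → 33.11
Sum: 282.8 + 177.3 + 33.11 = 493.21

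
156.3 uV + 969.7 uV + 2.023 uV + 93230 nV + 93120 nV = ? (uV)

1314.373 uV

In uV:
  156.3 uV → 156.3
  969.7 uV → 969.7
  2.023 uV → 2.023
  93230 nV = 93230 × 10⁻³ uV = 93.23
  93120 nV = 93120 × 10⁻³ uV = 93.12
Sum: 156.3 + 969.7 + 2.023 + 93.23 + 93.12 = 1314.373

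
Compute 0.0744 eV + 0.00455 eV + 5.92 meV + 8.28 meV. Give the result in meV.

In meV:
  0.0744 eV = 0.0744e3 meV = 74.4
  0.00455 eV = 0.00455e3 meV = 4.55
  5.92 meV → 5.92
  8.28 meV → 8.28
Sum: 74.4 + 4.55 + 5.92 + 8.28 = 93.15

93.15 meV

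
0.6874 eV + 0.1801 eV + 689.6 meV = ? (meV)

In meV:
  0.6874 eV = 0.6874e3 meV = 687.4
  0.1801 eV = 0.1801e3 meV = 180.1
  689.6 meV → 689.6
Sum: 687.4 + 180.1 + 689.6 = 1557.1

1557.1 meV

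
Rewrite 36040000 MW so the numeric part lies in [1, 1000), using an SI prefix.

= 36.04 × 10^12 W; 10^12 is tera.

36.04 TW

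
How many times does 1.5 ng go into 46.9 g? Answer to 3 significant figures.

(46.9) / (1.5 × 10⁻⁹) = 31.27 × 10⁹

31300000000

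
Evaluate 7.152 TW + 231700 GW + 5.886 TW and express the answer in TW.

244.738 TW

In TW:
  7.152 TW → 7.152
  231700 GW = 231700 × 10⁻³ TW = 231.7
  5.886 TW → 5.886
Sum: 7.152 + 231.7 + 5.886 = 244.738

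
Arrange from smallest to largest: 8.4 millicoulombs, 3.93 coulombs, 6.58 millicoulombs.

6.58 millicoulombs < 8.4 millicoulombs < 3.93 coulombs

8.4 millicoulombs = 0.0084 coulombs
3.93 coulombs = 3.93 coulombs
6.58 millicoulombs = 0.00658 coulombs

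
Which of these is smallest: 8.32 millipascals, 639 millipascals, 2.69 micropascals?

8.32 millipascals = 0.00832 pascals
639 millipascals = 0.639 pascals
2.69 micropascals = 0.00000269 pascals

2.69 micropascals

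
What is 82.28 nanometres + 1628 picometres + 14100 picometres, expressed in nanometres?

In nanometres:
  82.28 nanometres → 82.28
  1628 picometres = 1628 × 10⁻³ nanometres = 1.628
  14100 picometres = 14100 × 10⁻³ nanometres = 14.1
Sum: 82.28 + 1.628 + 14.1 = 98.008

98.008 nanometres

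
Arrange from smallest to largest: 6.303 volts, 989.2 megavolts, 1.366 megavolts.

6.303 volts < 1.366 megavolts < 989.2 megavolts

6.303 volts = 6.303 volts
989.2 megavolts = 989200000 volts
1.366 megavolts = 1366000 volts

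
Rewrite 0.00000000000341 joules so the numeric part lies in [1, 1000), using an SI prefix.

= 3.41 × 10^-12 joules; 10^-12 is pico.

3.41 picojoules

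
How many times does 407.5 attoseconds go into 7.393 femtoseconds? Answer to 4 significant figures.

(7.393e-15) / (407.5e-18) = 0.018142e3

18.14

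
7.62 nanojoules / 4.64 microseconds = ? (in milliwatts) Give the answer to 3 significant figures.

(7.62e-9) / (4.64e-6) = 1.6422e-3 W

1.64 milliwatts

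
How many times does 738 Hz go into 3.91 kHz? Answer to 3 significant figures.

(3.91 × 10³) / (738) = 0.005298 × 10³

5.30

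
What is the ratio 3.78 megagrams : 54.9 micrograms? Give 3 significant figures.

68900000000

(3.78 × 10^6) / (54.9 × 10^-6) = 0.06885 × 10^12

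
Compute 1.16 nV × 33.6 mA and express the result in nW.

0.038976 nW

1.16 × 10⁻⁹ × 33.6 × 10⁻³ = 38.976 × 10⁻¹² W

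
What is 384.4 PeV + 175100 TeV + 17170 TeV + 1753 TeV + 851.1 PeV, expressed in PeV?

1429.523 PeV

In PeV:
  384.4 PeV → 384.4
  175100 TeV = 175100e-3 PeV = 175.1
  17170 TeV = 17170e-3 PeV = 17.17
  1753 TeV = 1753e-3 PeV = 1.753
  851.1 PeV → 851.1
Sum: 384.4 + 175.1 + 17.17 + 1.753 + 851.1 = 1429.523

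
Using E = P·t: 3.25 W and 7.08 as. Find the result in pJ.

0.00002301 pJ

3.25 × 7.08 × 10⁻¹⁸ = 23.01 × 10⁻¹⁸ J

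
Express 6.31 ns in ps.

nano = 10⁻⁹, pico = 10⁻¹²; factor is 10³.
6.31 × 10³ = 6310

6310 ps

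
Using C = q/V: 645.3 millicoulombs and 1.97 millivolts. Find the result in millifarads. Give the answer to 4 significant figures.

327600 millifarads

(645.3 × 10^-3) / (1.97 × 10^-3) = 327.563 F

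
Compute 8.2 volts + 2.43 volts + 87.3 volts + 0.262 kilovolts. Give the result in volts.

In volts:
  8.2 volts → 8.2
  2.43 volts → 2.43
  87.3 volts → 87.3
  0.262 kilovolts = 0.262e3 volts = 262
Sum: 8.2 + 2.43 + 87.3 + 262 = 359.93

359.93 volts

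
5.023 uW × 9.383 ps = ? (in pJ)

5.023e-6 × 9.383e-12 = 47.130809e-18 J

0.000047130809 pJ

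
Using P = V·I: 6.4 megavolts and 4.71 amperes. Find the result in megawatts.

30.144 megawatts

6.4 × 10^6 × 4.71 = 30.144 × 10^6 W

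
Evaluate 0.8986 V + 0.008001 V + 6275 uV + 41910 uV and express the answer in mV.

954.786 mV

In mV:
  0.8986 V = 0.8986 × 10^3 mV = 898.6
  0.008001 V = 0.008001 × 10^3 mV = 8.001
  6275 uV = 6275 × 10^-3 mV = 6.275
  41910 uV = 41910 × 10^-3 mV = 41.91
Sum: 898.6 + 8.001 + 6.275 + 41.91 = 954.786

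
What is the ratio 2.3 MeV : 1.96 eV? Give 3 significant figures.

(2.3 × 10^6) / (1.96) = 1.173 × 10^6

1170000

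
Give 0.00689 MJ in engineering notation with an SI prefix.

= 6.89e3 J; 1e3 is kilo.

6.89 kJ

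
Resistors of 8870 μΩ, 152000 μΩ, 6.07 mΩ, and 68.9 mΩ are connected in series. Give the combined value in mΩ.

235.84 mΩ

In mΩ:
  8870 μΩ = 8870 × 10^-3 mΩ = 8.87
  152000 μΩ = 152000 × 10^-3 mΩ = 152
  6.07 mΩ → 6.07
  68.9 mΩ → 68.9
Sum: 8.87 + 152 + 6.07 + 68.9 = 235.84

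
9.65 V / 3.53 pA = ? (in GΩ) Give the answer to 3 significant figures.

(9.65) / (3.53e-12) = 2.7337e12 Ω

2730 GΩ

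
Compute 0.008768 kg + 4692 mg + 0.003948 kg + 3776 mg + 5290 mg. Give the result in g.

26.474 g

In g:
  0.008768 kg = 0.008768 × 10³ g = 8.768
  4692 mg = 4692 × 10⁻³ g = 4.692
  0.003948 kg = 0.003948 × 10³ g = 3.948
  3776 mg = 3776 × 10⁻³ g = 3.776
  5290 mg = 5290 × 10⁻³ g = 5.29
Sum: 8.768 + 4.692 + 3.948 + 3.776 + 5.29 = 26.474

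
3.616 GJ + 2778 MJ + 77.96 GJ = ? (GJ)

In GJ:
  3.616 GJ → 3.616
  2778 MJ = 2778 × 10^-3 GJ = 2.778
  77.96 GJ → 77.96
Sum: 3.616 + 2.778 + 77.96 = 84.354

84.354 GJ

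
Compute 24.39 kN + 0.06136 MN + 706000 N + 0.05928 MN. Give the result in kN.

In kN:
  24.39 kN → 24.39
  0.06136 MN = 0.06136e3 kN = 61.36
  706000 N = 706000e-3 kN = 706
  0.05928 MN = 0.05928e3 kN = 59.28
Sum: 24.39 + 61.36 + 706 + 59.28 = 851.03

851.03 kN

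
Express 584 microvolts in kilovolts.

micro = 10^-6, kilo = 10^3; factor is 10^-9.
584 × 10^-9 = 0.000000584

0.000000584 kilovolts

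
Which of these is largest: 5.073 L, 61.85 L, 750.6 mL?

5.073 L = 5.073 L
61.85 L = 61.85 L
750.6 mL = 0.7506 L

61.85 L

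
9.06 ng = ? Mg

0.00000000000000906 Mg

nano = 10⁻⁹, mega = 10⁶; factor is 10⁻¹⁵.
9.06 × 10⁻¹⁵ = 0.00000000000000906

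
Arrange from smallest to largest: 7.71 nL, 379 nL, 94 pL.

94 pL < 7.71 nL < 379 nL

7.71 nL = 0.00000000771 L
379 nL = 0.000000379 L
94 pL = 0.000000000094 L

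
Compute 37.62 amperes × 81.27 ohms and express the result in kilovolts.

3.0573774 kilovolts

37.62 × 81.27 = 3057.3774 V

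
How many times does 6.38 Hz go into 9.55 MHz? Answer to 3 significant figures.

1500000

(9.55 × 10^6) / (6.38) = 1.497 × 10^6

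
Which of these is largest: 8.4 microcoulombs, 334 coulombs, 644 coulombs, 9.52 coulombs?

8.4 microcoulombs = 0.0000084 coulombs
334 coulombs = 334 coulombs
644 coulombs = 644 coulombs
9.52 coulombs = 9.52 coulombs

644 coulombs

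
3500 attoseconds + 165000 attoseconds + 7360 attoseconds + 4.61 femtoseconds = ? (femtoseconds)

180.47 femtoseconds

In femtoseconds:
  3500 attoseconds = 3500 × 10⁻³ femtoseconds = 3.5
  165000 attoseconds = 165000 × 10⁻³ femtoseconds = 165
  7360 attoseconds = 7360 × 10⁻³ femtoseconds = 7.36
  4.61 femtoseconds → 4.61
Sum: 3.5 + 165 + 7.36 + 4.61 = 180.47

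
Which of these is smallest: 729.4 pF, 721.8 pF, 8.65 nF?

721.8 pF

729.4 pF = 0.0000000007294 F
721.8 pF = 0.0000000007218 F
8.65 nF = 0.00000000865 F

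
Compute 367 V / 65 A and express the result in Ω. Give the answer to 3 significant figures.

5.65 Ω

(367) / (65) = 5.6462 Ω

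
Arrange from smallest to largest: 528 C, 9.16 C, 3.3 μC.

3.3 μC < 9.16 C < 528 C

528 C = 528 C
9.16 C = 9.16 C
3.3 μC = 0.0000033 C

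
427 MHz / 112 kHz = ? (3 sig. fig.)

3810

(427 × 10⁶) / (112 × 10³) = 3.812 × 10³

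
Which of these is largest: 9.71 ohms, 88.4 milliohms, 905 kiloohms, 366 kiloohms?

905 kiloohms

9.71 ohms = 9.71 ohms
88.4 milliohms = 0.0884 ohms
905 kiloohms = 905000 ohms
366 kiloohms = 366000 ohms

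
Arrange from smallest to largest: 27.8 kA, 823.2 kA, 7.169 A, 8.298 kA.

7.169 A < 8.298 kA < 27.8 kA < 823.2 kA

27.8 kA = 27800 A
823.2 kA = 823200 A
7.169 A = 7.169 A
8.298 kA = 8298 A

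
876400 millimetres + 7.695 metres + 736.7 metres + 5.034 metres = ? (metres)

1625.829 metres

In metres:
  876400 millimetres = 876400e-3 metres = 876.4
  7.695 metres → 7.695
  736.7 metres → 736.7
  5.034 metres → 5.034
Sum: 876.4 + 7.695 + 736.7 + 5.034 = 1625.829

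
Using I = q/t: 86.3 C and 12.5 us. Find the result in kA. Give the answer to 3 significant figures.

(86.3) / (12.5 × 10^-6) = 6.904 × 10^6 A

6900 kA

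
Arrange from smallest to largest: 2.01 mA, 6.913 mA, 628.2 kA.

2.01 mA = 0.00201 A
6.913 mA = 0.006913 A
628.2 kA = 628200 A

2.01 mA < 6.913 mA < 628.2 kA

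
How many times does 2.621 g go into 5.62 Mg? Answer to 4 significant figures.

(5.62 × 10^6) / (2.621) = 2.1442 × 10^6

2144000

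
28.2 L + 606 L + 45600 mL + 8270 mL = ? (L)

688.07 L

In L:
  28.2 L → 28.2
  606 L → 606
  45600 mL = 45600e-3 L = 45.6
  8270 mL = 8270e-3 L = 8.27
Sum: 28.2 + 606 + 45.6 + 8.27 = 688.07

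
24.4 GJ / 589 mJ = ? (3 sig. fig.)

(24.4e9) / (589e-3) = 0.04143e12

41400000000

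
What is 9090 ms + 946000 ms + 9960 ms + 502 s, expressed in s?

1467.05 s

In s:
  9090 ms = 9090e-3 s = 9.09
  946000 ms = 946000e-3 s = 946
  9960 ms = 9960e-3 s = 9.96
  502 s → 502
Sum: 9.09 + 946 + 9.96 + 502 = 1467.05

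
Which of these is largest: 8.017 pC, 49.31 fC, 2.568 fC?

8.017 pC

8.017 pC = 0.000000000008017 C
49.31 fC = 0.00000000000004931 C
2.568 fC = 0.000000000000002568 C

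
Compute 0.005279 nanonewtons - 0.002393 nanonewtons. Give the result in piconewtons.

2.886 piconewtons

In piconewtons:
  0.005279 nanonewtons = 0.005279e3 piconewtons = 5.279
  0.002393 nanonewtons = 0.002393e3 piconewtons = 2.393
Difference: 5.279 - 2.393 = 2.886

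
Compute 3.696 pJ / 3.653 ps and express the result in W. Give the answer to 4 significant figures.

(3.696e-12) / (3.653e-12) = 1.01177 W

1.012 W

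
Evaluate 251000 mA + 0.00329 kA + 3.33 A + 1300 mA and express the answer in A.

In A:
  251000 mA = 251000e-3 A = 251
  0.00329 kA = 0.00329e3 A = 3.29
  3.33 A → 3.33
  1300 mA = 1300e-3 A = 1.3
Sum: 251 + 3.29 + 3.33 + 1.3 = 258.92

258.92 A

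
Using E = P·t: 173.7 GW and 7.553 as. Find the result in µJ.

1.3119561 µJ

173.7 × 10^9 × 7.553 × 10^-18 = 1311.9561 × 10^-9 J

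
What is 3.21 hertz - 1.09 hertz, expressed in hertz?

In hertz:
  3.21 hertz → 3.21
  1.09 hertz → 1.09
Difference: 3.21 - 1.09 = 2.12

2.12 hertz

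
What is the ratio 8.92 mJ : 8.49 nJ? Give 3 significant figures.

1050000

(8.92e-3) / (8.49e-9) = 1.051e6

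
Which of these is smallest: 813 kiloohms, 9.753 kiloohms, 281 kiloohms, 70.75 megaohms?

9.753 kiloohms

813 kiloohms = 813000 ohms
9.753 kiloohms = 9753 ohms
281 kiloohms = 281000 ohms
70.75 megaohms = 70750000 ohms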